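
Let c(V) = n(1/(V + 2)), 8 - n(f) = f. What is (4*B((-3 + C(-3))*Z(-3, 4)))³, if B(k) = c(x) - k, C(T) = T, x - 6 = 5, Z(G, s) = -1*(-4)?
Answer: 4574296000/2197 ≈ 2.0821e+6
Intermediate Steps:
Z(G, s) = 4
n(f) = 8 - f
x = 11 (x = 6 + 5 = 11)
c(V) = 8 - 1/(2 + V) (c(V) = 8 - 1/(V + 2) = 8 - 1/(2 + V))
B(k) = 103/13 - k (B(k) = (15 + 8*11)/(2 + 11) - k = (15 + 88)/13 - k = (1/13)*103 - k = 103/13 - k)
(4*B((-3 + C(-3))*Z(-3, 4)))³ = (4*(103/13 - (-3 - 3)*4))³ = (4*(103/13 - (-6)*4))³ = (4*(103/13 - 1*(-24)))³ = (4*(103/13 + 24))³ = (4*(415/13))³ = (1660/13)³ = 4574296000/2197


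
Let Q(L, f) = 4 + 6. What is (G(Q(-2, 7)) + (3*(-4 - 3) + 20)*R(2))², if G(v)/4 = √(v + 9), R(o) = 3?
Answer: 313 - 24*√19 ≈ 208.39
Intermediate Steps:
Q(L, f) = 10
G(v) = 4*√(9 + v) (G(v) = 4*√(v + 9) = 4*√(9 + v))
(G(Q(-2, 7)) + (3*(-4 - 3) + 20)*R(2))² = (4*√(9 + 10) + (3*(-4 - 3) + 20)*3)² = (4*√19 + (3*(-7) + 20)*3)² = (4*√19 + (-21 + 20)*3)² = (4*√19 - 1*3)² = (4*√19 - 3)² = (-3 + 4*√19)²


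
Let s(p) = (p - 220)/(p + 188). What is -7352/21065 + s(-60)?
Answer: -854907/337040 ≈ -2.5365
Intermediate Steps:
s(p) = (-220 + p)/(188 + p)
-7352/21065 + s(-60) = -7352/21065 + (-220 - 60)/(188 - 60) = -7352*1/21065 - 280/128 = -7352/21065 + (1/128)*(-280) = -7352/21065 - 35/16 = -854907/337040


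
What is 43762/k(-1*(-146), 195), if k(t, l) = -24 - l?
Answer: -43762/219 ≈ -199.83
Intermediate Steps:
43762/k(-1*(-146), 195) = 43762/(-24 - 1*195) = 43762/(-24 - 195) = 43762/(-219) = 43762*(-1/219) = -43762/219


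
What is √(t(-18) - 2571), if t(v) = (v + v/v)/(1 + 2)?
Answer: I*√23190/3 ≈ 50.761*I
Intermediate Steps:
t(v) = ⅓ + v/3 (t(v) = (v + 1)/3 = (1 + v)*(⅓) = ⅓ + v/3)
√(t(-18) - 2571) = √((⅓ + (⅓)*(-18)) - 2571) = √((⅓ - 6) - 2571) = √(-17/3 - 2571) = √(-7730/3) = I*√23190/3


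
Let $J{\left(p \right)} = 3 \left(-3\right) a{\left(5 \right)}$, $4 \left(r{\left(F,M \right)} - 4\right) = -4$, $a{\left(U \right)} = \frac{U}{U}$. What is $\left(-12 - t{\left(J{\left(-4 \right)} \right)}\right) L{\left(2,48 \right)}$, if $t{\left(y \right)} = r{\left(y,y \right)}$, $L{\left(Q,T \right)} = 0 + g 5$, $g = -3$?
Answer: $225$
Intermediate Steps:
$a{\left(U \right)} = 1$
$L{\left(Q,T \right)} = -15$ ($L{\left(Q,T \right)} = 0 - 15 = -15$)
$r{\left(F,M \right)} = 3$ ($r{\left(F,M \right)} = 4 + \frac{1}{4} \left(-4\right) = 4 - 1 = 3$)
$J{\left(p \right)} = -9$ ($J{\left(p \right)} = 3 \left(-3\right) 1 = \left(-9\right) 1 = -9$)
$t{\left(y \right)} = 3$
$\left(-12 - t{\left(J{\left(-4 \right)} \right)}\right) L{\left(2,48 \right)} = \left(-12 - 3\right) \left(-15\right) = \left(-15\right) \left(-15\right) = 225$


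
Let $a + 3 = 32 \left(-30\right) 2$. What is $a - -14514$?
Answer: $12591$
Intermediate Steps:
$a = -1923$ ($a = -3 + 32 \left(-30\right) 2 = -3 - 1920 = -1923$)
$a - -14514 = -1923 - -14514 = -1923 + 14514 = 12591$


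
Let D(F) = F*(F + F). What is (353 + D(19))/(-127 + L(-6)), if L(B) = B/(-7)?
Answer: -7525/883 ≈ -8.5221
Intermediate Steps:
D(F) = 2*F**2 (D(F) = F*(2*F) = 2*F**2)
L(B) = -B/7 (L(B) = B*(-1/7) = -B/7)
(353 + D(19))/(-127 + L(-6)) = (353 + 2*19**2)/(-127 - 1/7*(-6)) = (353 + 2*361)/(-127 + 6/7) = (353 + 722)/(-883/7) = 1075*(-7/883) = -7525/883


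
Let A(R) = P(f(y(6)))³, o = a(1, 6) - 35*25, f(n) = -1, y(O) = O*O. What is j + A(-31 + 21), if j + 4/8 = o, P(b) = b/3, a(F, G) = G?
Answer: -46955/54 ≈ -869.54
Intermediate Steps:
y(O) = O²
P(b) = b/3 (P(b) = b*(⅓) = b/3)
o = -869 (o = 6 - 35*25 = 6 - 875 = -869)
A(R) = -1/27 (A(R) = ((⅓)*(-1))³ = (-⅓)³ = -1/27)
j = -1739/2 (j = -½ - 869 = -1739/2 ≈ -869.50)
j + A(-31 + 21) = -1739/2 - 1/27 = -46955/54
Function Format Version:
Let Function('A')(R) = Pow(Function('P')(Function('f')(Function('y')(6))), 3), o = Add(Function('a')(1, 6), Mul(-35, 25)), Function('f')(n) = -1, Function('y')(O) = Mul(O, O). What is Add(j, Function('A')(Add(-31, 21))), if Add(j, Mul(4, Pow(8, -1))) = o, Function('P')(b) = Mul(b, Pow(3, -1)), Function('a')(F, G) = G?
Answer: Rational(-46955, 54) ≈ -869.54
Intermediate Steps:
Function('y')(O) = Pow(O, 2)
Function('P')(b) = Mul(Rational(1, 3), b) (Function('P')(b) = Mul(b, Rational(1, 3)) = Mul(Rational(1, 3), b))
o = -869 (o = Add(6, Mul(-35, 25)) = Add(6, -875) = -869)
Function('A')(R) = Rational(-1, 27) (Function('A')(R) = Pow(Mul(Rational(1, 3), -1), 3) = Pow(Rational(-1, 3), 3) = Rational(-1, 27))
j = Rational(-1739, 2) (j = Add(Rational(-1, 2), -869) = Rational(-1739, 2) ≈ -869.50)
Add(j, Function('A')(Add(-31, 21))) = Add(Rational(-1739, 2), Rational(-1, 27)) = Rational(-46955, 54)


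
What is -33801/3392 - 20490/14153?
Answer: -547887633/48006976 ≈ -11.413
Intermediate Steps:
-33801/3392 - 20490/14153 = -547887633/48006976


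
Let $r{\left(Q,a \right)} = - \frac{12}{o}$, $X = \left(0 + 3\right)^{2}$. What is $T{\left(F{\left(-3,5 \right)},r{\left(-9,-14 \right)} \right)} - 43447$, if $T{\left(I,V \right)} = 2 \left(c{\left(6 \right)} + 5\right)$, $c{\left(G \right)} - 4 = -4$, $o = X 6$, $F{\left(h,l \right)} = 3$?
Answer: $-43437$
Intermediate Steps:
$X = 9$ ($X = 3^{2} = 9$)
$o = 54$ ($o = 9 \cdot 6 = 54$)
$c{\left(G \right)} = 0$ ($c{\left(G \right)} = 4 - 4 = 0$)
$r{\left(Q,a \right)} = - \frac{2}{9}$ ($r{\left(Q,a \right)} = - \frac{12}{54} = \left(-12\right) \frac{1}{54} = - \frac{2}{9}$)
$T{\left(I,V \right)} = 10$ ($T{\left(I,V \right)} = 2 \left(0 + 5\right) = 2 \cdot 5 = 10$)
$T{\left(F{\left(-3,5 \right)},r{\left(-9,-14 \right)} \right)} - 43447 = 10 - 43447 = -43437$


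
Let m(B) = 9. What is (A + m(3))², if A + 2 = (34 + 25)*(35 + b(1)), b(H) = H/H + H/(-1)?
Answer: 4293184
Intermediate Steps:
b(H) = 1 - H (b(H) = 1 + H*(-1) = 1 - H)
A = 2063 (A = -2 + (34 + 25)*(35 + (1 - 1*1)) = -2 + 59*(35 + (1 - 1)) = -2 + 59*(35 + 0) = -2 + 59*35 = -2 + 2065 = 2063)
(A + m(3))² = (2063 + 9)² = 2072² = 4293184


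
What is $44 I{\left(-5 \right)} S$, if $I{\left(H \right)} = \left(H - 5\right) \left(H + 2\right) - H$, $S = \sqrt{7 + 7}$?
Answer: $1540 \sqrt{14} \approx 5762.2$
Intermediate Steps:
$S = \sqrt{14} \approx 3.7417$
$I{\left(H \right)} = - H + \left(-5 + H\right) \left(2 + H\right)$ ($I{\left(H \right)} = \left(-5 + H\right) \left(2 + H\right) - H = - H + \left(-5 + H\right) \left(2 + H\right)$)
$44 I{\left(-5 \right)} S = 44 \left(-10 + \left(-5\right)^{2} - -20\right) \sqrt{14} = 44 \left(-10 + 25 + 20\right) \sqrt{14} = 44 \cdot 35 \sqrt{14} = 1540 \sqrt{14}$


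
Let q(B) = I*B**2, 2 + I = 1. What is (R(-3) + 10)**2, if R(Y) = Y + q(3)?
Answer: 4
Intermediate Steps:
I = -1 (I = -2 + 1 = -1)
q(B) = -B**2
R(Y) = -9 + Y (R(Y) = Y - 1*3**2 = Y - 1*9 = Y - 9 = -9 + Y)
(R(-3) + 10)**2 = ((-9 - 3) + 10)**2 = (-12 + 10)**2 = (-2)**2 = 4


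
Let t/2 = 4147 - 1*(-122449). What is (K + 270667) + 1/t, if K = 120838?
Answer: 99125933961/253192 ≈ 3.9151e+5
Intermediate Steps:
t = 253192 (t = 2*(4147 - 1*(-122449)) = 2*(4147 + 122449) = 2*126596 = 253192)
(K + 270667) + 1/t = (120838 + 270667) + 1/253192 = 391505 + 1/253192 = 99125933961/253192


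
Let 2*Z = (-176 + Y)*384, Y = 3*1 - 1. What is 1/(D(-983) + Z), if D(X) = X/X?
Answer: -1/33407 ≈ -2.9934e-5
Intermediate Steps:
Y = 2 (Y = 3 - 1 = 2)
Z = -33408 (Z = ((-176 + 2)*384)/2 = (-174*384)/2 = (½)*(-66816) = -33408)
D(X) = 1
1/(D(-983) + Z) = 1/(1 - 33408) = 1/(-33407) = -1/33407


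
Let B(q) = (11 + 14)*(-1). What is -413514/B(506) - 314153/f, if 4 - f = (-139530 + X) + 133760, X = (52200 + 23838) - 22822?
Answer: 19625785013/1186050 ≈ 16547.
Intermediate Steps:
X = 53216 (X = 76038 - 22822 = 53216)
B(q) = -25 (B(q) = 25*(-1) = -25)
f = -47442 (f = 4 - ((-139530 + 53216) + 133760) = 4 - (-86314 + 133760) = 4 - 1*47446 = 4 - 47446 = -47442)
-413514/B(506) - 314153/f = -413514/(-25) - 314153/(-47442) = -413514*(-1/25) - 314153*(-1/47442) = 413514/25 + 314153/47442 = 19625785013/1186050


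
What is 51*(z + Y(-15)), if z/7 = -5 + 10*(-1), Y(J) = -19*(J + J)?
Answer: 23715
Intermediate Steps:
Y(J) = -38*J
z = -105 (z = 7*(-5 + 10*(-1)) = 7*(-5 - 10) = 7*(-15) = -105)
51*(z + Y(-15)) = 51*(-105 - 38*(-15)) = 51*(-105 + 570) = 51*465 = 23715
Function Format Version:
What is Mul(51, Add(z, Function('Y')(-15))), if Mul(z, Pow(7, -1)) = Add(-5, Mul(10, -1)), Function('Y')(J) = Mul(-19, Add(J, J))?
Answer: 23715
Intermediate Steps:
Function('Y')(J) = Mul(-38, J) (Function('Y')(J) = Mul(-19, Mul(2, J)) = Mul(-38, J))
z = -105 (z = Mul(7, Add(-5, Mul(10, -1))) = Mul(7, Add(-5, -10)) = Mul(7, -15) = -105)
Mul(51, Add(z, Function('Y')(-15))) = Mul(51, Add(-105, Mul(-38, -15))) = Mul(51, Add(-105, 570)) = Mul(51, 465) = 23715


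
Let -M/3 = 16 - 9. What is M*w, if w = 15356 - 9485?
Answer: -123291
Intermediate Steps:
M = -21 (M = -3*(16 - 9) = -3*7 = -21)
w = 5871
M*w = -21*5871 = -123291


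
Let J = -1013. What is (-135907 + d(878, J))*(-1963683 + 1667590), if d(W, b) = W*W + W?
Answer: -188272214515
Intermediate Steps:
d(W, b) = W + W**2 (d(W, b) = W**2 + W = W + W**2)
(-135907 + d(878, J))*(-1963683 + 1667590) = (-135907 + 878*(1 + 878))*(-1963683 + 1667590) = (-135907 + 878*879)*(-296093) = (-135907 + 771762)*(-296093) = 635855*(-296093) = -188272214515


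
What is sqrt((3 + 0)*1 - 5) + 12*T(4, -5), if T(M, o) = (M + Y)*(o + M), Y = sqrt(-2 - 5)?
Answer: -48 + I*sqrt(2) - 12*I*sqrt(7) ≈ -48.0 - 30.335*I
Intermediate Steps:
Y = I*sqrt(7) (Y = sqrt(-7) = I*sqrt(7) ≈ 2.6458*I)
T(M, o) = (M + o)*(M + I*sqrt(7)) (T(M, o) = (M + I*sqrt(7))*(o + M) = (M + I*sqrt(7))*(M + o) = (M + o)*(M + I*sqrt(7)))
sqrt((3 + 0)*1 - 5) + 12*T(4, -5) = sqrt((3 + 0)*1 - 5) + 12*(4**2 + 4*(-5) + I*4*sqrt(7) + I*(-5)*sqrt(7)) = sqrt(3*1 - 5) + 12*(16 - 20 + 4*I*sqrt(7) - 5*I*sqrt(7)) = sqrt(3 - 5) + 12*(-4 - I*sqrt(7)) = sqrt(-2) + (-48 - 12*I*sqrt(7)) = I*sqrt(2) + (-48 - 12*I*sqrt(7)) = -48 + I*sqrt(2) - 12*I*sqrt(7)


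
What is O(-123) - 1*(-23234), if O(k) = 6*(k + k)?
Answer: 21758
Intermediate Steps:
O(k) = 12*k (O(k) = 6*(2*k) = 12*k)
O(-123) - 1*(-23234) = 12*(-123) - 1*(-23234) = -1476 + 23234 = 21758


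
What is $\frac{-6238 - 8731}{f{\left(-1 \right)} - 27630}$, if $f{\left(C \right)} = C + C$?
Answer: $\frac{14969}{27632} \approx 0.54173$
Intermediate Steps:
$f{\left(C \right)} = 2 C$
$\frac{-6238 - 8731}{f{\left(-1 \right)} - 27630} = \frac{-6238 - 8731}{2 \left(-1\right) - 27630} = - \frac{14969}{-2 - 27630} = - \frac{14969}{-27632} = \left(-14969\right) \left(- \frac{1}{27632}\right) = \frac{14969}{27632}$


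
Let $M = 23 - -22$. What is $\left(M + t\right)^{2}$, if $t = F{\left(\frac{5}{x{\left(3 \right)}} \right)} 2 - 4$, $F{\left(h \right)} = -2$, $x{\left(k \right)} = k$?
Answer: $1369$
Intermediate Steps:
$M = 45$ ($M = 23 + 22 = 45$)
$t = -8$ ($t = \left(-2\right) 2 - 4 = -4 - 4 = -8$)
$\left(M + t\right)^{2} = \left(45 - 8\right)^{2} = 37^{2} = 1369$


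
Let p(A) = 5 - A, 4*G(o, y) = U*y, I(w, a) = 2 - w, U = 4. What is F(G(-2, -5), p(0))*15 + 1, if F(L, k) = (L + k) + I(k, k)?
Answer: -44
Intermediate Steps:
G(o, y) = y (G(o, y) = (4*y)/4 = y)
F(L, k) = 2 + L (F(L, k) = (L + k) + (2 - k) = 2 + L)
F(G(-2, -5), p(0))*15 + 1 = (2 - 5)*15 + 1 = -3*15 + 1 = -45 + 1 = -44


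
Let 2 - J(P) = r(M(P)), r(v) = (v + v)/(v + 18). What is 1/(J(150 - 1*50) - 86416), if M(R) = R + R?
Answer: -109/9419326 ≈ -1.1572e-5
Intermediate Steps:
M(R) = 2*R
r(v) = 2*v/(18 + v) (r(v) = (2*v)/(18 + v) = 2*v/(18 + v))
J(P) = 2 - 4*P/(18 + 2*P) (J(P) = 2 - 2*2*P/(18 + 2*P) = 2 - 4*P/(18 + 2*P))
1/(J(150 - 1*50) - 86416) = 1/(18/(9 + (150 - 1*50)) - 86416) = 1/(18/(9 + (150 - 50)) - 86416) = 1/(18/(9 + 100) - 86416) = 1/(18/109 - 86416) = 1/(-9419326/109) = -109/9419326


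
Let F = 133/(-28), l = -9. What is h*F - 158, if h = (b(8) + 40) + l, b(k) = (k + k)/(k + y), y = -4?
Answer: -1297/4 ≈ -324.25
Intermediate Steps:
b(k) = 2*k/(-4 + k) (b(k) = (k + k)/(k - 4) = (2*k)/(-4 + k) = 2*k/(-4 + k))
F = -19/4 (F = 133*(-1/28) = -19/4 ≈ -4.7500)
h = 35 (h = (2*8/(-4 + 8) + 40) - 9 = (2*8/4 + 40) - 9 = (2*8*(1/4) + 40) - 9 = (4 + 40) - 9 = 44 - 9 = 35)
h*F - 158 = 35*(-19/4) - 158 = -665/4 - 158 = -1297/4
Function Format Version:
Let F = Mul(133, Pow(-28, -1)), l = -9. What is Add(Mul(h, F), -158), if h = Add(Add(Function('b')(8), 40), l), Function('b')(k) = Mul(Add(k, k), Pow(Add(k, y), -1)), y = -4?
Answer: Rational(-1297, 4) ≈ -324.25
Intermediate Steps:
Function('b')(k) = Mul(2, k, Pow(Add(-4, k), -1)) (Function('b')(k) = Mul(Add(k, k), Pow(Add(k, -4), -1)) = Mul(Mul(2, k), Pow(Add(-4, k), -1)) = Mul(2, k, Pow(Add(-4, k), -1)))
F = Rational(-19, 4) (F = Mul(133, Rational(-1, 28)) = Rational(-19, 4) ≈ -4.7500)
h = 35 (h = Add(Add(Mul(2, 8, Pow(Add(-4, 8), -1)), 40), -9) = Add(Add(Mul(2, 8, Pow(4, -1)), 40), -9) = Add(Add(Mul(2, 8, Rational(1, 4)), 40), -9) = Add(Add(4, 40), -9) = Add(44, -9) = 35)
Add(Mul(h, F), -158) = Add(Mul(35, Rational(-19, 4)), -158) = Add(Rational(-665, 4), -158) = Rational(-1297, 4)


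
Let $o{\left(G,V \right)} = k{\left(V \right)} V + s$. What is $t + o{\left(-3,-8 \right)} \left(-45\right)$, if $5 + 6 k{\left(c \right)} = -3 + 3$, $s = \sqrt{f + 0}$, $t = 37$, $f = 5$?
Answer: $-263 - 45 \sqrt{5} \approx -363.62$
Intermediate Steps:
$s = \sqrt{5}$ ($s = \sqrt{5 + 0} = \sqrt{5} \approx 2.2361$)
$k{\left(c \right)} = - \frac{5}{6}$ ($k{\left(c \right)} = - \frac{5}{6} + \frac{-3 + 3}{6} = - \frac{5}{6} + \frac{1}{6} \cdot 0 = - \frac{5}{6} + 0 = - \frac{5}{6}$)
$o{\left(G,V \right)} = \sqrt{5} - \frac{5 V}{6}$ ($o{\left(G,V \right)} = - \frac{5 V}{6} + \sqrt{5} = \sqrt{5} - \frac{5 V}{6}$)
$t + o{\left(-3,-8 \right)} \left(-45\right) = 37 + \left(\sqrt{5} - - \frac{20}{3}\right) \left(-45\right) = 37 + \left(\sqrt{5} + \frac{20}{3}\right) \left(-45\right) = 37 + \left(\frac{20}{3} + \sqrt{5}\right) \left(-45\right) = 37 - \left(300 + 45 \sqrt{5}\right) = -263 - 45 \sqrt{5}$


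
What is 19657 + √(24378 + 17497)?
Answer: 19657 + 25*√67 ≈ 19862.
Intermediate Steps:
19657 + √(24378 + 17497) = 19657 + √41875 = 19657 + 25*√67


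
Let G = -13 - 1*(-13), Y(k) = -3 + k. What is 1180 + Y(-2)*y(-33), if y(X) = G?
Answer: 1180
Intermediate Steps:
G = 0 (G = -13 + 13 = 0)
y(X) = 0
1180 + Y(-2)*y(-33) = 1180 + (-3 - 2)*0 = 1180 - 5*0 = 1180 + 0 = 1180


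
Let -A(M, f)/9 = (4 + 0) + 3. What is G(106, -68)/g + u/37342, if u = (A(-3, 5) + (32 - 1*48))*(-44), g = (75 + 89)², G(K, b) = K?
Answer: 24362187/251087608 ≈ 0.097027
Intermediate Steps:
g = 26896 (g = 164² = 26896)
A(M, f) = -63 (A(M, f) = -9*((4 + 0) + 3) = -9*(4 + 3) = -9*7 = -63)
u = 3476 (u = (-63 + (32 - 1*48))*(-44) = (-63 + (32 - 48))*(-44) = (-63 - 16)*(-44) = -79*(-44) = 3476)
G(106, -68)/g + u/37342 = 106/26896 + 3476/37342 = 106*(1/26896) + 3476*(1/37342) = 53/13448 + 1738/18671 = 24362187/251087608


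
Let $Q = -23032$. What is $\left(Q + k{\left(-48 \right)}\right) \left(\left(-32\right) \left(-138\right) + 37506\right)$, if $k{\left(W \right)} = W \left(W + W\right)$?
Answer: $-772370928$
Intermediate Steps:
$k{\left(W \right)} = 2 W^{2}$ ($k{\left(W \right)} = W 2 W = 2 W^{2}$)
$\left(Q + k{\left(-48 \right)}\right) \left(\left(-32\right) \left(-138\right) + 37506\right) = \left(-23032 + 2 \left(-48\right)^{2}\right) \left(\left(-32\right) \left(-138\right) + 37506\right) = \left(-23032 + 2 \cdot 2304\right) \left(4416 + 37506\right) = \left(-23032 + 4608\right) 41922 = \left(-18424\right) 41922 = -772370928$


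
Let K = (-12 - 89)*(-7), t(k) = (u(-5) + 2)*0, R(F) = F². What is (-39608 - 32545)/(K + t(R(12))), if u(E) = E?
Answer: -72153/707 ≈ -102.06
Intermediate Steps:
t(k) = 0 (t(k) = (-5 + 2)*0 = -3*0 = 0)
K = 707 (K = -101*(-7) = 707)
(-39608 - 32545)/(K + t(R(12))) = (-39608 - 32545)/(707 + 0) = -72153/707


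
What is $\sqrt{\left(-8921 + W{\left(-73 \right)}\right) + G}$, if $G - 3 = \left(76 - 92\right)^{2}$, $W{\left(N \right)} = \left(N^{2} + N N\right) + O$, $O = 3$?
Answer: $\sqrt{1999} \approx 44.71$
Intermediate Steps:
$W{\left(N \right)} = 3 + 2 N^{2}$ ($W{\left(N \right)} = \left(N^{2} + N N\right) + 3 = \left(N^{2} + N^{2}\right) + 3 = 2 N^{2} + 3 = 3 + 2 N^{2}$)
$G = 259$ ($G = 3 + \left(76 - 92\right)^{2} = 3 + \left(-16\right)^{2} = 3 + 256 = 259$)
$\sqrt{\left(-8921 + W{\left(-73 \right)}\right) + G} = \sqrt{\left(-8921 + \left(3 + 2 \left(-73\right)^{2}\right)\right) + 259} = \sqrt{\left(-8921 + \left(3 + 2 \cdot 5329\right)\right) + 259} = \sqrt{\left(-8921 + \left(3 + 10658\right)\right) + 259} = \sqrt{\left(-8921 + 10661\right) + 259} = \sqrt{1740 + 259} = \sqrt{1999}$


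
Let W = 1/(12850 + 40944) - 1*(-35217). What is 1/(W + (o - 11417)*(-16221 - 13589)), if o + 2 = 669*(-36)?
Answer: 53794/56934474730719 ≈ 9.4484e-10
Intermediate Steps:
o = -24086 (o = -2 + 669*(-36) = -2 - 24084 = -24086)
W = 1894463299/53794 (W = 1/53794 + 35217 = 1894463299/53794 ≈ 35217.)
1/(W + (o - 11417)*(-16221 - 13589)) = 1/(1894463299/53794 + (-24086 - 11417)*(-16221 - 13589)) = 1/(1894463299/53794 - 35503*(-29810)) = 1/(1894463299/53794 + 1058344430) = 1/(56934474730719/53794) = 53794/56934474730719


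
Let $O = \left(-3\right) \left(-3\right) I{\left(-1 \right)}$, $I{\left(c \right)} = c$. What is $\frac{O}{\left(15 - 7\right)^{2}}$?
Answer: $- \frac{9}{64} \approx -0.14063$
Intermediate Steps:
$O = -9$ ($O = \left(-3\right) \left(-3\right) \left(-1\right) = 9 \left(-1\right) = -9$)
$\frac{O}{\left(15 - 7\right)^{2}} = - \frac{9}{\left(15 - 7\right)^{2}} = - \frac{9}{8^{2}} = - \frac{9}{64}$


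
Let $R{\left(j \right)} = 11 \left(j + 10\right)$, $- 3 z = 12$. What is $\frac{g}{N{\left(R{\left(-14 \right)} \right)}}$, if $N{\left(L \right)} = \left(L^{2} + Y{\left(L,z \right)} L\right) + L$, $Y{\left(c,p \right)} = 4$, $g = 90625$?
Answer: $\frac{90625}{1716} \approx 52.812$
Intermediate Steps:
$z = -4$ ($z = \left(- \frac{1}{3}\right) 12 = -4$)
$R{\left(j \right)} = 110 + 11 j$ ($R{\left(j \right)} = 11 \left(10 + j\right) = 110 + 11 j$)
$N{\left(L \right)} = L^{2} + 5 L$ ($N{\left(L \right)} = \left(L^{2} + 4 L\right) + L = L^{2} + 5 L$)
$\frac{g}{N{\left(R{\left(-14 \right)} \right)}} = \frac{90625}{\left(110 + 11 \left(-14\right)\right) \left(5 + \left(110 + 11 \left(-14\right)\right)\right)} = \frac{90625}{\left(110 - 154\right) \left(5 + \left(110 - 154\right)\right)} = \frac{90625}{\left(-44\right) \left(5 - 44\right)} = \frac{90625}{\left(-44\right) \left(-39\right)} = \frac{90625}{1716}$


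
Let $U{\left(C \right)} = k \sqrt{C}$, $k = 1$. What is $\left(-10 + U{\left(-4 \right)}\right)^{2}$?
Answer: $96 - 40 i \approx 96.0 - 40.0 i$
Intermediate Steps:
$U{\left(C \right)} = \sqrt{C}$ ($U{\left(C \right)} = 1 \sqrt{C} = \sqrt{C}$)
$\left(-10 + U{\left(-4 \right)}\right)^{2} = \left(-10 + \sqrt{-4}\right)^{2} = \left(-10 + 2 i\right)^{2}$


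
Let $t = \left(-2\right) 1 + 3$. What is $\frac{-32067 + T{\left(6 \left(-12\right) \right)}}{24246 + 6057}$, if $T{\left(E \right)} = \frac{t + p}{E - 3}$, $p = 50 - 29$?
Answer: $- \frac{2405047}{2272725} \approx -1.0582$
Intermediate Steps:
$p = 21$ ($p = 50 - 29 = 21$)
$t = 1$ ($t = -2 + 3 = 1$)
$T{\left(E \right)} = \frac{22}{-3 + E}$ ($T{\left(E \right)} = \frac{1 + 21}{E - 3} = \frac{22}{-3 + E}$)
$\frac{-32067 + T{\left(6 \left(-12\right) \right)}}{24246 + 6057} = \frac{-32067 + \frac{22}{-3 + 6 \left(-12\right)}}{24246 + 6057} = \frac{-32067 + \frac{22}{-3 - 72}}{30303} = \left(-32067 + \frac{22}{-75}\right) \frac{1}{30303} = \left(-32067 + 22 \left(- \frac{1}{75}\right)\right) \frac{1}{30303} = \left(-32067 - \frac{22}{75}\right) \frac{1}{30303} = \left(- \frac{2405047}{75}\right) \frac{1}{30303} = - \frac{2405047}{2272725}$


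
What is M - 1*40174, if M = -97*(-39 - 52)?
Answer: -31347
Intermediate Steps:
M = 8827 (M = -97*(-91) = 8827)
M - 1*40174 = 8827 - 1*40174 = 8827 - 40174 = -31347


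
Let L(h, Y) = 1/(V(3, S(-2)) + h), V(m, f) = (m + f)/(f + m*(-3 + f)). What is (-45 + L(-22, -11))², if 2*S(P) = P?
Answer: 168298729/82944 ≈ 2029.1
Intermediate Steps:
S(P) = P/2
V(m, f) = (f + m)/(f + m*(-3 + f))
L(h, Y) = 1/(-2/13 + h) (L(h, Y) = 1/(((½)*(-2) + 3)/((½)*(-2) - 3*3 + ((½)*(-2))*3) + h) = 1/((-1 + 3)/(-1 - 9 - 1*3) + h) = 1/(2/(-1 - 9 - 3) + h) = 1/(2/(-13) + h) = 1/(-1/13*2 + h) = 1/(-2/13 + h))
(-45 + L(-22, -11))² = (-45 + 13/(-2 + 13*(-22)))² = (-45 + 13/(-2 - 286))² = (-45 + 13/(-288))² = (-45 + 13*(-1/288))² = (-45 - 13/288)² = (-12973/288)² = 168298729/82944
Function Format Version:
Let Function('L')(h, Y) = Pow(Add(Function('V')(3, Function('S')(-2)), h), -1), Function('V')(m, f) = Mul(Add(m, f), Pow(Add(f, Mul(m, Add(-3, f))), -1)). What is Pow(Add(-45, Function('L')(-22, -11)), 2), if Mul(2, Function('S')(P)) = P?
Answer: Rational(168298729, 82944) ≈ 2029.1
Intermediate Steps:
Function('S')(P) = Mul(Rational(1, 2), P)
Function('V')(m, f) = Mul(Pow(Add(f, Mul(m, Add(-3, f))), -1), Add(f, m)) (Function('V')(m, f) = Mul(Add(f, m), Pow(Add(f, Mul(m, Add(-3, f))), -1)) = Mul(Pow(Add(f, Mul(m, Add(-3, f))), -1), Add(f, m)))
Function('L')(h, Y) = Pow(Add(Rational(-2, 13), h), -1) (Function('L')(h, Y) = Pow(Add(Mul(Pow(Add(Mul(Rational(1, 2), -2), Mul(-3, 3), Mul(Mul(Rational(1, 2), -2), 3)), -1), Add(Mul(Rational(1, 2), -2), 3)), h), -1) = Pow(Add(Mul(Pow(Add(-1, -9, Mul(-1, 3)), -1), Add(-1, 3)), h), -1) = Pow(Add(Mul(Pow(Add(-1, -9, -3), -1), 2), h), -1) = Pow(Add(Mul(Pow(-13, -1), 2), h), -1) = Pow(Add(Mul(Rational(-1, 13), 2), h), -1) = Pow(Add(Rational(-2, 13), h), -1))
Pow(Add(-45, Function('L')(-22, -11)), 2) = Pow(Add(-45, Mul(13, Pow(Add(-2, Mul(13, -22)), -1))), 2) = Pow(Add(-45, Mul(13, Pow(Add(-2, -286), -1))), 2) = Pow(Add(-45, Mul(13, Pow(-288, -1))), 2) = Pow(Add(-45, Mul(13, Rational(-1, 288))), 2) = Pow(Add(-45, Rational(-13, 288)), 2) = Pow(Rational(-12973, 288), 2) = Rational(168298729, 82944)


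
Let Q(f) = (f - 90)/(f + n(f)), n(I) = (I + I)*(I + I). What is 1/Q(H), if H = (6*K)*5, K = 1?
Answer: -121/2 ≈ -60.500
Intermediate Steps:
n(I) = 4*I² (n(I) = (2*I)*(2*I) = 4*I²)
H = 30 (H = (6*1)*5 = 6*5 = 30)
Q(f) = (-90 + f)/(f + 4*f²) (Q(f) = (f - 90)/(f + 4*f²) = (-90 + f)/(f + 4*f²))
1/Q(H) = 1/((-90 + 30)/(30*(1 + 4*30))) = 1/((1/30)*(-60)/(1 + 120)) = 1/((1/30)*(-60)/121) = 1/((1/30)*(1/121)*(-60)) = 1/(-2/121) = -121/2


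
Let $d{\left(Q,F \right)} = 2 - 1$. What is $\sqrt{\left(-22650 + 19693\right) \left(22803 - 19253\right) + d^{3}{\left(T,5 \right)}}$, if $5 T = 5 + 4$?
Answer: $i \sqrt{10497349} \approx 3240.0 i$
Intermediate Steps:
$T = \frac{9}{5}$ ($T = \frac{5 + 4}{5} = \frac{1}{5} \cdot 9 = \frac{9}{5} \approx 1.8$)
$d{\left(Q,F \right)} = 1$
$\sqrt{\left(-22650 + 19693\right) \left(22803 - 19253\right) + d^{3}{\left(T,5 \right)}} = \sqrt{\left(-22650 + 19693\right) \left(22803 - 19253\right) + 1^{3}} = \sqrt{\left(-2957\right) 3550 + 1} = \sqrt{-10497350 + 1} = \sqrt{-10497349} = i \sqrt{10497349}$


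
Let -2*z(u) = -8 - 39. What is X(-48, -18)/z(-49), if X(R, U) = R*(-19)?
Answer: 1824/47 ≈ 38.809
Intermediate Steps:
z(u) = 47/2 (z(u) = -(-8 - 39)/2 = -½*(-47) = 47/2)
X(R, U) = -19*R
X(-48, -18)/z(-49) = (-19*(-48))/(47/2) = 912*(2/47) = 1824/47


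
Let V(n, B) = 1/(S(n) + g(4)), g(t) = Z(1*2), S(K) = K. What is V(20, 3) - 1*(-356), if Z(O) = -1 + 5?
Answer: 8545/24 ≈ 356.04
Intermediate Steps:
Z(O) = 4
g(t) = 4
V(n, B) = 1/(4 + n) (V(n, B) = 1/(n + 4) = 1/(4 + n))
V(20, 3) - 1*(-356) = 1/(4 + 20) - 1*(-356) = 1/24 + 356 = 8545/24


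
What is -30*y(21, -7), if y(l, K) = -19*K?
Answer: -3990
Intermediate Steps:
-30*y(21, -7) = -(-570)*(-7) = -30*133 = -3990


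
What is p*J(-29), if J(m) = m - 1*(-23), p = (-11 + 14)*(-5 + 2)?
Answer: 54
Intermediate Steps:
p = -9 (p = 3*(-3) = -9)
J(m) = 23 + m (J(m) = m + 23 = 23 + m)
p*J(-29) = -9*(23 - 29) = -9*(-6) = 54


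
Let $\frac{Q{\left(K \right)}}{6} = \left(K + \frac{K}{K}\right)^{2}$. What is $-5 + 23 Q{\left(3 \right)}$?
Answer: $2203$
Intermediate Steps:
$Q{\left(K \right)} = 6 \left(1 + K\right)^{2}$ ($Q{\left(K \right)} = 6 \left(K + \frac{K}{K}\right)^{2} = 6 \left(K + 1\right)^{2} = 6 \left(1 + K\right)^{2}$)
$-5 + 23 Q{\left(3 \right)} = -5 + 23 \cdot 6 \left(1 + 3\right)^{2} = -5 + 23 \cdot 6 \cdot 4^{2} = -5 + 23 \cdot 6 \cdot 16 = -5 + 23 \cdot 96 = -5 + 2208 = 2203$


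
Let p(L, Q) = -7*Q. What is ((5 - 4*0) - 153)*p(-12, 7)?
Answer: 7252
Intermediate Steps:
((5 - 4*0) - 153)*p(-12, 7) = ((5 - 4*0) - 153)*(-7*7) = ((5 + 0) - 153)*(-49) = (5 - 153)*(-49) = -148*(-49) = 7252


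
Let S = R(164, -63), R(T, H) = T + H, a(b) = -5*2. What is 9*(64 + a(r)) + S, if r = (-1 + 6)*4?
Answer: 587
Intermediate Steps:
r = 20 (r = 5*4 = 20)
a(b) = -10
R(T, H) = H + T
S = 101 (S = -63 + 164 = 101)
9*(64 + a(r)) + S = 9*(64 - 10) + 101 = 9*54 + 101 = 486 + 101 = 587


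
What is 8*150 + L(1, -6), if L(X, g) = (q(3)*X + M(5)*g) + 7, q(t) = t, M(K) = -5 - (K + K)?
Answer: 1300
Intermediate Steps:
M(K) = -5 - 2*K
L(X, g) = 7 - 15*g + 3*X (L(X, g) = (3*X + (-5 - 2*5)*g) + 7 = (3*X + (-5 - 10)*g) + 7 = (3*X - 15*g) + 7 = (-15*g + 3*X) + 7 = 7 - 15*g + 3*X)
8*150 + L(1, -6) = 8*150 + (7 - 15*(-6) + 3*1) = 1200 + (7 + 90 + 3) = 1200 + 100 = 1300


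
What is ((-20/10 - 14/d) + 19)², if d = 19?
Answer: 95481/361 ≈ 264.49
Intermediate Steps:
((-20/10 - 14/d) + 19)² = ((-20/10 - 14/19) + 19)² = ((-20*⅒ - 14*1/19) + 19)² = ((-2 - 14/19) + 19)² = (-52/19 + 19)² = (309/19)² = 95481/361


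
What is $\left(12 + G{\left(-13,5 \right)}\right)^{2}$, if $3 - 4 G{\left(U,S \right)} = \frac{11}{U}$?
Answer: $\frac{113569}{676} \approx 168.0$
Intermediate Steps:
$G{\left(U,S \right)} = \frac{3}{4} - \frac{11}{4 U}$ ($G{\left(U,S \right)} = \frac{3}{4} - \frac{11 \frac{1}{U}}{4} = \frac{3}{4} - \frac{11}{4 U}$)
$\left(12 + G{\left(-13,5 \right)}\right)^{2} = \left(12 + \frac{-11 + 3 \left(-13\right)}{4 \left(-13\right)}\right)^{2} = \left(12 + \frac{1}{4} \left(- \frac{1}{13}\right) \left(-11 - 39\right)\right)^{2} = \left(12 + \frac{1}{4} \left(- \frac{1}{13}\right) \left(-50\right)\right)^{2} = \left(12 + \frac{25}{26}\right)^{2} = \left(\frac{337}{26}\right)^{2} = \frac{113569}{676}$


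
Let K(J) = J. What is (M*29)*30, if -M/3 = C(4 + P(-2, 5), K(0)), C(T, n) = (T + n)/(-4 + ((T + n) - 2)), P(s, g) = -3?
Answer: 522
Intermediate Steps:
C(T, n) = (T + n)/(-6 + T + n) (C(T, n) = (T + n)/(-4 + (-2 + T + n)) = (T + n)/(-6 + T + n))
M = ⅗ (M = -3*((4 - 3) + 0)/(-6 + (4 - 3) + 0) = -3*(1 + 0)/(-6 + 1 + 0) = -3/(-5) = -(-3)/5 = -3*(-⅕) = ⅗ ≈ 0.60000)
(M*29)*30 = ((⅗)*29)*30 = (87/5)*30 = 522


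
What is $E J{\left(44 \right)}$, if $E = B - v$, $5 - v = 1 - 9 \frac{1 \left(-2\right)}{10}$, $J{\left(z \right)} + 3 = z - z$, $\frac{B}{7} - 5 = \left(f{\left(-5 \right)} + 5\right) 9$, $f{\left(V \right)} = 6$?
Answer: $- \frac{10887}{5} \approx -2177.4$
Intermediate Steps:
$B = 728$ ($B = 35 + 7 \left(6 + 5\right) 9 = 35 + 7 \cdot 11 \cdot 9 = 35 + 7 \cdot 99 = 35 + 693 = 728$)
$J{\left(z \right)} = -3$ ($J{\left(z \right)} = -3 + \left(z - z\right) = -3 + 0 = -3$)
$v = \frac{11}{5}$ ($v = 5 - \left(1 - 9 \frac{1 \left(-2\right)}{10}\right) = 5 - \left(1 - 9 \left(\left(-2\right) \frac{1}{10}\right)\right) = 5 - \left(1 - - \frac{9}{5}\right) = 5 - \left(1 + \frac{9}{5}\right) = 5 - \frac{14}{5} = \frac{11}{5} \approx 2.2$)
$E = \frac{3629}{5}$ ($E = 728 - \frac{11}{5} = \frac{3629}{5} \approx 725.8$)
$E J{\left(44 \right)} = \frac{3629}{5} \left(-3\right) = - \frac{10887}{5}$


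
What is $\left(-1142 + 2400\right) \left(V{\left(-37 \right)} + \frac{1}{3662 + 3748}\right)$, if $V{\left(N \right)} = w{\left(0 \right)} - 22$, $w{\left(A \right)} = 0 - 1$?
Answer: $- \frac{107199841}{3705} \approx -28934.0$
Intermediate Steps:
$w{\left(A \right)} = -1$
$V{\left(N \right)} = -23$ ($V{\left(N \right)} = -1 - 22 = -23$)
$\left(-1142 + 2400\right) \left(V{\left(-37 \right)} + \frac{1}{3662 + 3748}\right) = \left(-1142 + 2400\right) \left(-23 + \frac{1}{3662 + 3748}\right) = 1258 \left(-23 + \frac{1}{7410}\right) = 1258 \left(- \frac{170429}{7410}\right) = - \frac{107199841}{3705}$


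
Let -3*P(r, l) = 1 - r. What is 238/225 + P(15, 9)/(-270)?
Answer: 2107/2025 ≈ 1.0405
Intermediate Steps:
P(r, l) = -⅓ + r/3 (P(r, l) = -(1 - r)/3 = -⅓ + r/3)
238/225 + P(15, 9)/(-270) = 238/225 + (-⅓ + (⅓)*15)/(-270) = 238*(1/225) + (-⅓ + 5)*(-1/270) = 238/225 + (14/3)*(-1/270) = 238/225 - 7/405 = 2107/2025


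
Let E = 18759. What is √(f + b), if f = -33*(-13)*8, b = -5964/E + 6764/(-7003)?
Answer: 4*√2432894161552697/3368443 ≈ 58.572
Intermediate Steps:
b = -56217256/43789759 (b = -5964/18759 + 6764/(-7003) = -5964*1/18759 + 6764*(-1/7003) = -1988/6253 - 6764/7003 = -56217256/43789759 ≈ -1.2838)
f = 3432 (f = 429*8 = 3432)
√(f + b) = √(3432 - 56217256/43789759) = √(150230235632/43789759) = 4*√2432894161552697/3368443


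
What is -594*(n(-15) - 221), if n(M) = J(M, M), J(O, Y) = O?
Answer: 140184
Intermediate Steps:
n(M) = M
-594*(n(-15) - 221) = -594*(-15 - 221) = -594*(-236) = 140184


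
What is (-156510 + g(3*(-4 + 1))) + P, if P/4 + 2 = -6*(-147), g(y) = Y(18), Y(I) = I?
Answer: -152972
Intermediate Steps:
g(y) = 18
P = 3520 (P = -8 + 4*(-6*(-147)) = -8 + 4*882 = -8 + 3528 = 3520)
(-156510 + g(3*(-4 + 1))) + P = (-156510 + 18) + 3520 = -156492 + 3520 = -152972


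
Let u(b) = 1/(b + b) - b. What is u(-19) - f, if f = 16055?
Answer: -609369/38 ≈ -16036.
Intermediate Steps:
u(b) = 1/(2*b) - b
u(-19) - f = ((½)/(-19) - 1*(-19)) - 1*16055 = ((½)*(-1/19) + 19) - 16055 = (-1/38 + 19) - 16055 = 721/38 - 16055 = -609369/38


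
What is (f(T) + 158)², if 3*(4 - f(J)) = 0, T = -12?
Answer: 26244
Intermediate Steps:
f(J) = 4 (f(J) = 4 - ⅓*0 = 4 + 0 = 4)
(f(T) + 158)² = (4 + 158)² = 162² = 26244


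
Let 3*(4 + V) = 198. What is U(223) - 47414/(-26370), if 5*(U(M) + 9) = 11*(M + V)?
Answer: 8172037/13185 ≈ 619.80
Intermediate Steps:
V = 62 (V = -4 + (⅓)*198 = -4 + 66 = 62)
U(M) = 637/5 + 11*M/5 (U(M) = -9 + (11*(M + 62))/5 = -9 + (11*(62 + M))/5 = -9 + (682 + 11*M)/5 = -9 + (682/5 + 11*M/5) = 637/5 + 11*M/5)
U(223) - 47414/(-26370) = (637/5 + (11/5)*223) - 47414/(-26370) = (637/5 + 2453/5) - 47414*(-1/26370) = 618 + 23707/13185 = 8172037/13185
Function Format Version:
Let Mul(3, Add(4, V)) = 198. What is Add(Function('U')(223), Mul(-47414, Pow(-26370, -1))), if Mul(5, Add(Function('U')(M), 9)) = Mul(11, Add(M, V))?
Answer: Rational(8172037, 13185) ≈ 619.80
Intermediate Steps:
V = 62 (V = Add(-4, Mul(Rational(1, 3), 198)) = Add(-4, 66) = 62)
Function('U')(M) = Add(Rational(637, 5), Mul(Rational(11, 5), M)) (Function('U')(M) = Add(-9, Mul(Rational(1, 5), Mul(11, Add(M, 62)))) = Add(-9, Mul(Rational(1, 5), Mul(11, Add(62, M)))) = Add(-9, Mul(Rational(1, 5), Add(682, Mul(11, M)))) = Add(-9, Add(Rational(682, 5), Mul(Rational(11, 5), M))) = Add(Rational(637, 5), Mul(Rational(11, 5), M)))
Add(Function('U')(223), Mul(-47414, Pow(-26370, -1))) = Add(Add(Rational(637, 5), Mul(Rational(11, 5), 223)), Mul(-47414, Pow(-26370, -1))) = Add(Add(Rational(637, 5), Rational(2453, 5)), Mul(-47414, Rational(-1, 26370))) = Add(618, Rational(23707, 13185)) = Rational(8172037, 13185)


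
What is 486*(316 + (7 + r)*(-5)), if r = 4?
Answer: 126846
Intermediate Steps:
486*(316 + (7 + r)*(-5)) = 486*(316 + (7 + 4)*(-5)) = 486*(316 + 11*(-5)) = 486*(316 - 55) = 486*261 = 126846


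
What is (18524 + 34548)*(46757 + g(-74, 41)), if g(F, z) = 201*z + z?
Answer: 2921029808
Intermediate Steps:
g(F, z) = 202*z
(18524 + 34548)*(46757 + g(-74, 41)) = (18524 + 34548)*(46757 + 202*41) = 53072*(46757 + 8282) = 53072*55039 = 2921029808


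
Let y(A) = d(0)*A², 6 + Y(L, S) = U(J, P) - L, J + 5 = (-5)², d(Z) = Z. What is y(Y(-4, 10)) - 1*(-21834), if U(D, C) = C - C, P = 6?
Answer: 21834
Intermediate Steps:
J = 20 (J = -5 + (-5)² = -5 + 25 = 20)
U(D, C) = 0
Y(L, S) = -6 - L (Y(L, S) = -6 + (0 - L) = -6 - L)
y(A) = 0 (y(A) = 0*A² = 0)
y(Y(-4, 10)) - 1*(-21834) = 0 - 1*(-21834) = 0 + 21834 = 21834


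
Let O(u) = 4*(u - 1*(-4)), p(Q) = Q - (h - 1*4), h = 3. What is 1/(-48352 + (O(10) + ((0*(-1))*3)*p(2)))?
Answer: -1/48296 ≈ -2.0706e-5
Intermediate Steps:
p(Q) = 1 + Q (p(Q) = Q - (3 - 1*4) = Q - (3 - 4) = Q - 1*(-1) = Q + 1 = 1 + Q)
O(u) = 16 + 4*u (O(u) = 4*(u + 4) = 4*(4 + u) = 16 + 4*u)
1/(-48352 + (O(10) + ((0*(-1))*3)*p(2))) = 1/(-48352 + ((16 + 4*10) + ((0*(-1))*3)*(1 + 2))) = 1/(-48352 + ((16 + 40) + (0*3)*3)) = 1/(-48352 + (56 + 0*3)) = 1/(-48352 + (56 + 0)) = 1/(-48352 + 56) = 1/(-48296) = -1/48296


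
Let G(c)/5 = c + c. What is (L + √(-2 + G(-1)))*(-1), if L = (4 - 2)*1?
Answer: -2 - 2*I*√3 ≈ -2.0 - 3.4641*I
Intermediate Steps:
G(c) = 10*c (G(c) = 5*(c + c) = 5*(2*c) = 10*c)
L = 2 (L = 2*1 = 2)
(L + √(-2 + G(-1)))*(-1) = (2 + √(-2 + 10*(-1)))*(-1) = (2 + √(-2 - 10))*(-1) = (2 + √(-12))*(-1) = (2 + 2*I*√3)*(-1) = -2 - 2*I*√3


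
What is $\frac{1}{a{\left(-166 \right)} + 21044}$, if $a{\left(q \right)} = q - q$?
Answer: $\frac{1}{21044} \approx 4.7519 \cdot 10^{-5}$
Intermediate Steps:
$a{\left(q \right)} = 0$
$\frac{1}{a{\left(-166 \right)} + 21044} = \frac{1}{0 + 21044} = \frac{1}{21044}$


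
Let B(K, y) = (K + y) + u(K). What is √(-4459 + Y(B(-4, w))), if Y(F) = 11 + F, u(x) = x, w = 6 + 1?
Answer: I*√4449 ≈ 66.701*I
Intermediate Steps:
w = 7
B(K, y) = y + 2*K (B(K, y) = (K + y) + K = y + 2*K)
√(-4459 + Y(B(-4, w))) = √(-4459 + (11 + (7 + 2*(-4)))) = √(-4459 + (11 + (7 - 8))) = √(-4459 + (11 - 1)) = √(-4459 + 10) = √(-4449) = I*√4449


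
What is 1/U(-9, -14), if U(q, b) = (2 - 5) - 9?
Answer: -1/12 ≈ -0.083333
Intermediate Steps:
U(q, b) = -12 (U(q, b) = -3 - 9 = -12)
1/U(-9, -14) = 1/(-12) = -1/12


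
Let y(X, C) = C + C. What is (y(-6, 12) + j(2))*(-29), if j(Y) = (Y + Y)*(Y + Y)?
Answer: -1160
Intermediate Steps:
y(X, C) = 2*C
j(Y) = 4*Y² (j(Y) = (2*Y)*(2*Y) = 4*Y²)
(y(-6, 12) + j(2))*(-29) = (2*12 + 4*2²)*(-29) = (24 + 4*4)*(-29) = (24 + 16)*(-29) = 40*(-29) = -1160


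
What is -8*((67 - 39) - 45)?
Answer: 136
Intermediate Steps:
-8*((67 - 39) - 45) = -8*(28 - 45) = -8*(-17) = 136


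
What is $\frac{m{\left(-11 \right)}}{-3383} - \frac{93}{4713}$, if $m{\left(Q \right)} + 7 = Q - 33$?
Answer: $- \frac{1456}{312629} \approx -0.0046573$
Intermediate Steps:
$m{\left(Q \right)} = -40 + Q$ ($m{\left(Q \right)} = -7 + \left(Q - 33\right) = -7 + \left(-33 + Q\right) = -40 + Q$)
$\frac{m{\left(-11 \right)}}{-3383} - \frac{93}{4713} = \frac{-40 - 11}{-3383} - \frac{93}{4713} = \left(-51\right) \left(- \frac{1}{3383}\right) - \frac{31}{1571} = \frac{3}{199} - \frac{31}{1571} = - \frac{1456}{312629}$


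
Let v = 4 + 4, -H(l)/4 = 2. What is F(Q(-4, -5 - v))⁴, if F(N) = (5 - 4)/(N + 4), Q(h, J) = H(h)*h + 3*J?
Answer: 1/81 ≈ 0.012346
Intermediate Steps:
H(l) = -8 (H(l) = -4*2 = -8)
v = 8
Q(h, J) = -8*h + 3*J
F(N) = 1/(4 + N)
F(Q(-4, -5 - v))⁴ = (1/(4 + (-8*(-4) + 3*(-5 - 1*8))))⁴ = (1/(4 + (32 + 3*(-5 - 8))))⁴ = (1/(4 + (32 + 3*(-13))))⁴ = (1/(4 + (32 - 39)))⁴ = (1/(4 - 7))⁴ = (1/(-3))⁴ = (-⅓)⁴ = 1/81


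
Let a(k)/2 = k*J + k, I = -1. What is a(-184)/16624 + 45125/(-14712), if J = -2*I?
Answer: -47900003/15285768 ≈ -3.1336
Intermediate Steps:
J = 2 (J = -2*(-1) = 2)
a(k) = 6*k (a(k) = 2*(k*2 + k) = 2*(2*k + k) = 2*(3*k) = 6*k)
a(-184)/16624 + 45125/(-14712) = (6*(-184))/16624 + 45125/(-14712) = -1104*1/16624 + 45125*(-1/14712) = -69/1039 - 45125/14712 = -47900003/15285768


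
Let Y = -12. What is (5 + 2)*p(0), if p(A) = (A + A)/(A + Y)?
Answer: 0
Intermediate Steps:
p(A) = 2*A/(-12 + A) (p(A) = (A + A)/(A - 12) = (2*A)/(-12 + A) = 2*A/(-12 + A))
(5 + 2)*p(0) = (5 + 2)*(2*0/(-12 + 0)) = 7*(2*0/(-12)) = 7*(2*0*(-1/12)) = 7*0 = 0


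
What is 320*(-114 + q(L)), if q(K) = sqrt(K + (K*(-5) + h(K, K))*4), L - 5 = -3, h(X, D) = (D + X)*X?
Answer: -36480 + 320*I*sqrt(6) ≈ -36480.0 + 783.84*I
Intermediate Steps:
h(X, D) = X*(D + X)
L = 2 (L = 5 - 3 = 2)
q(K) = sqrt(-19*K + 8*K**2) (q(K) = sqrt(K + (K*(-5) + K*(K + K))*4) = sqrt(K + (-5*K + K*(2*K))*4) = sqrt(K + (-5*K + 2*K**2)*4) = sqrt(K + (-20*K + 8*K**2)) = sqrt(-19*K + 8*K**2))
320*(-114 + q(L)) = 320*(-114 + sqrt(2*(-19 + 8*2))) = 320*(-114 + sqrt(2*(-19 + 16))) = 320*(-114 + sqrt(2*(-3))) = 320*(-114 + sqrt(-6)) = 320*(-114 + I*sqrt(6)) = -36480 + 320*I*sqrt(6)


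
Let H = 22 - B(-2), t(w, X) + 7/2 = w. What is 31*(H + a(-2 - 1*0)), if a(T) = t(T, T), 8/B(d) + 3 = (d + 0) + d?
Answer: 7657/14 ≈ 546.93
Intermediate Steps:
t(w, X) = -7/2 + w
B(d) = 8/(-3 + 2*d) (B(d) = 8/(-3 + ((d + 0) + d)) = 8/(-3 + (d + d)) = 8/(-3 + 2*d))
a(T) = -7/2 + T
H = 162/7 (H = 22 - 8/(-3 + 2*(-2)) = 22 - 8/(-3 - 4) = 22 - 8/(-7) = 22 - 8*(-1)/7 = 22 - 1*(-8/7) = 22 + 8/7 = 162/7 ≈ 23.143)
31*(H + a(-2 - 1*0)) = 31*(162/7 + (-7/2 + (-2 - 1*0))) = 31*(162/7 + (-7/2 + (-2 + 0))) = 31*(162/7 + (-7/2 - 2)) = 31*(162/7 - 11/2) = 31*(247/14) = 7657/14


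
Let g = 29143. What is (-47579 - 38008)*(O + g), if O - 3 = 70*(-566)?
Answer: 896438238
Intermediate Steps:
O = -39617 (O = 3 + 70*(-566) = 3 - 39620 = -39617)
(-47579 - 38008)*(O + g) = (-47579 - 38008)*(-39617 + 29143) = -85587*(-10474) = 896438238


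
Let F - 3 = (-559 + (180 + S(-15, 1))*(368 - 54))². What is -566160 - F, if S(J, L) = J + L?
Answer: -2659515388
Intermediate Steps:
F = 2658949228 (F = 3 + (-559 + (180 + (-15 + 1))*(368 - 54))² = 3 + (-559 + (180 - 14)*314)² = 3 + (-559 + 166*314)² = 3 + (-559 + 52124)² = 3 + 51565² = 3 + 2658949225 = 2658949228)
-566160 - F = -566160 - 1*2658949228 = -566160 - 2658949228 = -2659515388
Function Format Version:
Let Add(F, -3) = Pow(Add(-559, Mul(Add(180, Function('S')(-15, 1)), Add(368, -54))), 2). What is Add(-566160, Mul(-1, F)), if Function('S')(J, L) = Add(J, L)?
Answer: -2659515388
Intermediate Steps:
F = 2658949228 (F = Add(3, Pow(Add(-559, Mul(Add(180, Add(-15, 1)), Add(368, -54))), 2)) = Add(3, Pow(Add(-559, Mul(Add(180, -14), 314)), 2)) = Add(3, Pow(Add(-559, Mul(166, 314)), 2)) = Add(3, Pow(Add(-559, 52124), 2)) = Add(3, Pow(51565, 2)) = Add(3, 2658949225) = 2658949228)
Add(-566160, Mul(-1, F)) = Add(-566160, Mul(-1, 2658949228)) = Add(-566160, -2658949228) = -2659515388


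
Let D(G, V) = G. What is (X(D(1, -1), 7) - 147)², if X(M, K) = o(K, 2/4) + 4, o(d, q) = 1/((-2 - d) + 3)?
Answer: 737881/36 ≈ 20497.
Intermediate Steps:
o(d, q) = 1/(1 - d)
X(M, K) = 4 - 1/(-1 + K) (X(M, K) = -1/(-1 + K) + 4 = 4 - 1/(-1 + K))
(X(D(1, -1), 7) - 147)² = ((-5 + 4*7)/(-1 + 7) - 147)² = ((-5 + 28)/6 - 147)² = ((⅙)*23 - 147)² = (23/6 - 147)² = (-859/6)² = 737881/36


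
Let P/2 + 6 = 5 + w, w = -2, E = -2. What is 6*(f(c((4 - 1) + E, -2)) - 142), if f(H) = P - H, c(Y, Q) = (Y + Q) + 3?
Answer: -900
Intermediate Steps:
P = -6 (P = -12 + 2*(5 - 2) = -12 + 2*3 = -12 + 6 = -6)
c(Y, Q) = 3 + Q + Y (c(Y, Q) = (Q + Y) + 3 = 3 + Q + Y)
f(H) = -6 - H
6*(f(c((4 - 1) + E, -2)) - 142) = 6*((-6 - (3 - 2 + ((4 - 1) - 2))) - 142) = 6*((-6 - (3 - 2 + (3 - 2))) - 142) = 6*((-6 - (3 - 2 + 1)) - 142) = 6*((-6 - 1*2) - 142) = 6*((-6 - 2) - 142) = 6*(-8 - 142) = 6*(-150) = -900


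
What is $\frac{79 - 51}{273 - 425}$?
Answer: $- \frac{7}{38} \approx -0.18421$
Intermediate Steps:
$\frac{79 - 51}{273 - 425} = \frac{28}{-152} = 28 \left(- \frac{1}{152}\right) = - \frac{7}{38}$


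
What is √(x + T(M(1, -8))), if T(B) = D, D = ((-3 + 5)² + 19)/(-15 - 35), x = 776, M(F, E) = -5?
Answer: √77554/10 ≈ 27.849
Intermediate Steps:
D = -23/50 (D = (2² + 19)/(-50) = (4 + 19)*(-1/50) = 23*(-1/50) = -23/50 ≈ -0.46000)
T(B) = -23/50
√(x + T(M(1, -8))) = √(776 - 23/50) = √(38777/50) = √77554/10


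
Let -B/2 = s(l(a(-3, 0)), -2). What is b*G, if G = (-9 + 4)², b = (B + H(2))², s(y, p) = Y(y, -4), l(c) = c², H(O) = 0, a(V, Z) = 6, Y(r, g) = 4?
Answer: 1600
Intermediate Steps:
s(y, p) = 4
B = -8 (B = -2*4 = -8)
b = 64 (b = (-8 + 0)² = (-8)² = 64)
G = 25 (G = (-5)² = 25)
b*G = 64*25 = 1600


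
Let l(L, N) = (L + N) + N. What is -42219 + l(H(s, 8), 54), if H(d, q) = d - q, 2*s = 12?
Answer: -42113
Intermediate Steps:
s = 6 (s = (1/2)*12 = 6)
l(L, N) = L + 2*N
-42219 + l(H(s, 8), 54) = -42219 + ((6 - 1*8) + 2*54) = -42219 + ((6 - 8) + 108) = -42219 + (-2 + 108) = -42219 + 106 = -42113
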